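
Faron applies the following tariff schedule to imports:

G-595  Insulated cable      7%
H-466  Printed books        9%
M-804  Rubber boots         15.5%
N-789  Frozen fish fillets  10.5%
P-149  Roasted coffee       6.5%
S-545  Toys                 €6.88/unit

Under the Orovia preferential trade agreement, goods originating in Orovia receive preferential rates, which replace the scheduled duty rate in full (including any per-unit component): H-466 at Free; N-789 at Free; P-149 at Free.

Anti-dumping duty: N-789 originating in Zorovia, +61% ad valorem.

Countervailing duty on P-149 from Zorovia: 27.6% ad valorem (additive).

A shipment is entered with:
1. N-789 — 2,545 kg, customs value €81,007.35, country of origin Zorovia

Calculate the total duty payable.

Line 1 (N-789, Zorovia, 2,545 kg, €81,007.35):
Base rate for N-789 is 10.5%.
N-789 has an FTA preferential rate, but origin Zorovia is not Orovia; base rate stands.
Additional duty on N-789 from Zorovia: +61%. Applied ad valorem rate: 10.5% + 61% = 71.5%.
Duty = €81,007.35 × 71.5% = €57,920.26.

€57,920.26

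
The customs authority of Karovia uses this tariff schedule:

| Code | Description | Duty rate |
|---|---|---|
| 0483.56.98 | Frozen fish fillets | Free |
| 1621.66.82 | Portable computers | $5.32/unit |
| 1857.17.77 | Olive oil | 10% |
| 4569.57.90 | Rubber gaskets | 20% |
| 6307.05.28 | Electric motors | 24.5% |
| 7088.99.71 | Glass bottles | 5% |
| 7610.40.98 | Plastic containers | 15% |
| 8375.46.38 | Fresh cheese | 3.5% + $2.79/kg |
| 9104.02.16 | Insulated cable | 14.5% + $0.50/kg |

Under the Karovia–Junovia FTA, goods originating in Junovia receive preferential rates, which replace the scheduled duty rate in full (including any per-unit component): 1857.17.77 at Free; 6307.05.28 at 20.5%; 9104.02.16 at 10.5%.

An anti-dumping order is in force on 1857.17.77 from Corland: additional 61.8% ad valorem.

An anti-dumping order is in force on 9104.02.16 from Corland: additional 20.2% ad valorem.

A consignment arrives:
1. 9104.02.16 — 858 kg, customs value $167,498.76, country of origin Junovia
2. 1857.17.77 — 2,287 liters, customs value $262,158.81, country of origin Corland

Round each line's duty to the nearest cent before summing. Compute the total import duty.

$205,817.40

Line 1 (9104.02.16, Junovia, 858 kg, $167,498.76):
Base rate for 9104.02.16 is 14.5% + $0.50/kg.
Origin Junovia qualifies under the Karovia–Junovia agreement and 9104.02.16 is covered: preferential rate 10.5% applies instead.
The additional-duty order on 9104.02.16 targets Corland, not Junovia; it does not apply.
Duty = $167,498.76 × 10.5% = $17,587.37.
Line 2 (1857.17.77, Corland, 2,287 liters, $262,158.81):
Base rate for 1857.17.77 is 10%.
1857.17.77 has an FTA preferential rate, but origin Corland is not Junovia; base rate stands.
Additional duty on 1857.17.77 from Corland: +61.8%. Applied ad valorem rate: 10% + 61.8% = 71.8%.
Duty = $262,158.81 × 71.8% = $188,230.03.
Total = $17,587.37 + $188,230.03 = $205,817.40.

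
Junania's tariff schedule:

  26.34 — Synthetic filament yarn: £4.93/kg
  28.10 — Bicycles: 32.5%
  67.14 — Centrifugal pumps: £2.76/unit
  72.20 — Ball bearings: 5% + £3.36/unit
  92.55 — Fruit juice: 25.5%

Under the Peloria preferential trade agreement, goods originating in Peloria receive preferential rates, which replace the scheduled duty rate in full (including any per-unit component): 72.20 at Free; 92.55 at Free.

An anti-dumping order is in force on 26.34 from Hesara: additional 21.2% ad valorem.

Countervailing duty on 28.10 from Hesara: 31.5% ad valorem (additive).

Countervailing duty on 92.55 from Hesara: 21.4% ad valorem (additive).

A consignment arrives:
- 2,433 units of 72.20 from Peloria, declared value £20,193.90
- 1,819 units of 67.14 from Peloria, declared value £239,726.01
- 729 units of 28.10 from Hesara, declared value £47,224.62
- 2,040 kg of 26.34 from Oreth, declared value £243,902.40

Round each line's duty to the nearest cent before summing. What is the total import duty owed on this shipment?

Line 1 (72.20, Peloria, 2,433 units, £20,193.90):
Base rate for 72.20 is 5% + £3.36/unit.
Origin Peloria qualifies under the Junania–Peloria agreement and 72.20 is covered: preferential rate Free applies instead.
Duty = £20,193.90 × 0% = £0.00.
Line 2 (67.14, Peloria, 1,819 units, £239,726.01):
Base rate for 67.14 is £2.76/unit.
Origin Peloria is the FTA partner but 67.14 is not on the preference list; base rate stands.
Duty = 1,819 × £2.76 = £5,020.44.
Line 3 (28.10, Hesara, 729 units, £47,224.62):
Base rate for 28.10 is 32.5%.
Additional duty on 28.10 from Hesara: +31.5%. Applied ad valorem rate: 32.5% + 31.5% = 64%.
Duty = £47,224.62 × 64% = £30,223.76.
Line 4 (26.34, Oreth, 2,040 kg, £243,902.40):
Base rate for 26.34 is £4.93/kg.
The additional-duty order on 26.34 targets Hesara, not Oreth; it does not apply.
Duty = 2,040 × £4.93 = £10,057.20.
Total = £0.00 + £5,020.44 + £30,223.76 + £10,057.20 = £45,301.40.

£45,301.40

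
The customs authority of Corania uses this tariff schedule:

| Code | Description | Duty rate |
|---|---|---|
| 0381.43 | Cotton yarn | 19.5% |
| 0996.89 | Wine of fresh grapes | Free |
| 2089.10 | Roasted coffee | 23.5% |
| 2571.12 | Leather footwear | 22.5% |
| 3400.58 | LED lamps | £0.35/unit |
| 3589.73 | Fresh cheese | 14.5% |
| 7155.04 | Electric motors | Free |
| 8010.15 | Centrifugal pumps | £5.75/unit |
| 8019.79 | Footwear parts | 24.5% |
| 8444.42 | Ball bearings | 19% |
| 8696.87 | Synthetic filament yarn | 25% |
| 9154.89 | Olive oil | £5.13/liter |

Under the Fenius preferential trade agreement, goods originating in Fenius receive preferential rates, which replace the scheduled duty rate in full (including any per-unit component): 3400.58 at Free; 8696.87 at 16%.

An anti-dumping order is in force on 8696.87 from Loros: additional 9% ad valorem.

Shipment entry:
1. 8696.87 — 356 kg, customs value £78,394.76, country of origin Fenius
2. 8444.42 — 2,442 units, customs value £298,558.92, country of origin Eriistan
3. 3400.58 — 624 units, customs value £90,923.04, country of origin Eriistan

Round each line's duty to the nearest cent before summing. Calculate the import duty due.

£69,487.75

Line 1 (8696.87, Fenius, 356 kg, £78,394.76):
Base rate for 8696.87 is 25%.
Origin Fenius qualifies under the Corania–Fenius agreement and 8696.87 is covered: preferential rate 16% applies instead.
The additional-duty order on 8696.87 targets Loros, not Fenius; it does not apply.
Duty = £78,394.76 × 16% = £12,543.16.
Line 2 (8444.42, Eriistan, 2,442 units, £298,558.92):
Base rate for 8444.42 is 19%.
Duty = £298,558.92 × 19% = £56,726.19.
Line 3 (3400.58, Eriistan, 624 units, £90,923.04):
Base rate for 3400.58 is £0.35/unit.
3400.58 has an FTA preferential rate, but origin Eriistan is not Fenius; base rate stands.
Duty = 624 × £0.35 = £218.40.
Total = £12,543.16 + £56,726.19 + £218.40 = £69,487.75.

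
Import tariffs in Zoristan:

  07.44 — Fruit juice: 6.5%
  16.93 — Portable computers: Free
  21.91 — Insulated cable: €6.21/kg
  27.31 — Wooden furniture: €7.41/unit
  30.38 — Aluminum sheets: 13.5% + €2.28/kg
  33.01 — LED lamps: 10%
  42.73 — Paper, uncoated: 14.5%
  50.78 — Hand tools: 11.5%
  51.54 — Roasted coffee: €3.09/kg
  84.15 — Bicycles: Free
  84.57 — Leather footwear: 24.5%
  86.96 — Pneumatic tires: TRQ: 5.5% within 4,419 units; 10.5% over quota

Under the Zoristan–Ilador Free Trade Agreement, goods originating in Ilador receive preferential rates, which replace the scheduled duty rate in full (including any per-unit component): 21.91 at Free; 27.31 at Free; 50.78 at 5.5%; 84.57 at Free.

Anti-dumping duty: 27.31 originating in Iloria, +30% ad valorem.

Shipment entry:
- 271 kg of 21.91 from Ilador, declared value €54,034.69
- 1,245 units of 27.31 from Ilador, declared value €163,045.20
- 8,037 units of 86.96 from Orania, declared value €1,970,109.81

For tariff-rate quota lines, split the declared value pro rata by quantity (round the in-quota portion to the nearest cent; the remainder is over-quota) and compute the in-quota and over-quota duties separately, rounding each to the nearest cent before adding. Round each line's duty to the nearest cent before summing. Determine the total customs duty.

Line 1 (21.91, Ilador, 271 kg, €54,034.69):
Base rate for 21.91 is €6.21/kg.
Origin Ilador qualifies under the Zoristan–Ilador agreement and 21.91 is covered: preferential rate Free applies instead.
Duty = €54,034.69 × 0% = €0.00.
Line 2 (27.31, Ilador, 1,245 units, €163,045.20):
Base rate for 27.31 is €7.41/unit.
Origin Ilador qualifies under the Zoristan–Ilador agreement and 27.31 is covered: preferential rate Free applies instead.
The additional-duty order on 27.31 targets Iloria, not Ilador; it does not apply.
Duty = €163,045.20 × 0% = €0.00.
Line 3 (86.96, Orania, 8,037 units, €1,970,109.81):
Code 86.96 is under a tariff-rate quota (threshold 4,419 units). In-quota: 4,419 units at 5.5%; over-quota: 3,618 units at 10.5%.
Pro-rata value split: in-quota = €1,970,109.81 × 4,419/8,037 = €1,083,229.47; over-quota = €1,970,109.81 − €1,083,229.47 = €886,880.34.
In-quota duty = €1,083,229.47 × 5.5% = €59,577.62. Over-quota duty = €886,880.34 × 10.5% = €93,122.44.
Line duty = €59,577.62 + €93,122.44 = €152,700.06.
Total = €0.00 + €0.00 + €152,700.06 = €152,700.06.

€152,700.06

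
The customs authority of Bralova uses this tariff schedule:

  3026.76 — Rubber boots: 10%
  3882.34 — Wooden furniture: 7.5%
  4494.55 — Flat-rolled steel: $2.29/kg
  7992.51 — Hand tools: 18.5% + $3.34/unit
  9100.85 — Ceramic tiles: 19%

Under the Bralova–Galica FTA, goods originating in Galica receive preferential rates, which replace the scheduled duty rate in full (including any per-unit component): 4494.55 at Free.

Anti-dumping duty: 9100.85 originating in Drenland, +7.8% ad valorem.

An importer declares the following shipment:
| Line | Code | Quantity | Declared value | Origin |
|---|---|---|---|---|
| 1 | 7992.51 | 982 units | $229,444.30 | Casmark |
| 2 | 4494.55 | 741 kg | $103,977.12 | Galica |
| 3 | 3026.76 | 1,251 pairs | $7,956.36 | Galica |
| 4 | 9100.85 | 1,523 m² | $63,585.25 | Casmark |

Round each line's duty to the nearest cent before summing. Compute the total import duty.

Line 1 (7992.51, Casmark, 982 units, $229,444.30):
Base rate for 7992.51 is 18.5% + $3.34/unit.
Duty = $229,444.30 × 18.5% + 982 × $3.34 = $45,727.08.
Line 2 (4494.55, Galica, 741 kg, $103,977.12):
Base rate for 4494.55 is $2.29/kg.
Origin Galica qualifies under the Bralova–Galica agreement and 4494.55 is covered: preferential rate Free applies instead.
Duty = $103,977.12 × 0% = $0.00.
Line 3 (3026.76, Galica, 1,251 pairs, $7,956.36):
Base rate for 3026.76 is 10%.
Origin Galica is the FTA partner but 3026.76 is not on the preference list; base rate stands.
Duty = $7,956.36 × 10% = $795.64.
Line 4 (9100.85, Casmark, 1,523 m², $63,585.25):
Base rate for 9100.85 is 19%.
The additional-duty order on 9100.85 targets Drenland, not Casmark; it does not apply.
Duty = $63,585.25 × 19% = $12,081.20.
Total = $45,727.08 + $0.00 + $795.64 + $12,081.20 = $58,603.92.

$58,603.92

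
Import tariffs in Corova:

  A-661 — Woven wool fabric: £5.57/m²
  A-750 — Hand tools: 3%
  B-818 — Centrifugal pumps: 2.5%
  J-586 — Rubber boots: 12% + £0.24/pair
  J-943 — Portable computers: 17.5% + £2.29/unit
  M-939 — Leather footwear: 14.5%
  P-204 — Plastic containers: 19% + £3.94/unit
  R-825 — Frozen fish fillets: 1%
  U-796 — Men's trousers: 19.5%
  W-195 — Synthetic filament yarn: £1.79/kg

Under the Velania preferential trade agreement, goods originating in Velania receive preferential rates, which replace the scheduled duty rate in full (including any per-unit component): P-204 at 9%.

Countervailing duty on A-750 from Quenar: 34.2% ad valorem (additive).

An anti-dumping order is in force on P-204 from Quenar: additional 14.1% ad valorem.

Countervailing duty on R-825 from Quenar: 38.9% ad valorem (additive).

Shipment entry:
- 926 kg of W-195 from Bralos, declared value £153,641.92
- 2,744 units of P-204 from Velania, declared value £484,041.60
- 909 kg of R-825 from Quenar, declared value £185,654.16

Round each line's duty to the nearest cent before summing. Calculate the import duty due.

Line 1 (W-195, Bralos, 926 kg, £153,641.92):
Base rate for W-195 is £1.79/kg.
Duty = 926 × £1.79 = £1,657.54.
Line 2 (P-204, Velania, 2,744 units, £484,041.60):
Base rate for P-204 is 19% + £3.94/unit.
Origin Velania qualifies under the Corova–Velania agreement and P-204 is covered: preferential rate 9% applies instead.
The additional-duty order on P-204 targets Quenar, not Velania; it does not apply.
Duty = £484,041.60 × 9% = £43,563.74.
Line 3 (R-825, Quenar, 909 kg, £185,654.16):
Base rate for R-825 is 1%.
Additional duty on R-825 from Quenar: +38.9%. Applied ad valorem rate: 1% + 38.9% = 39.9%.
Duty = £185,654.16 × 39.9% = £74,076.01.
Total = £1,657.54 + £43,563.74 + £74,076.01 = £119,297.29.

£119,297.29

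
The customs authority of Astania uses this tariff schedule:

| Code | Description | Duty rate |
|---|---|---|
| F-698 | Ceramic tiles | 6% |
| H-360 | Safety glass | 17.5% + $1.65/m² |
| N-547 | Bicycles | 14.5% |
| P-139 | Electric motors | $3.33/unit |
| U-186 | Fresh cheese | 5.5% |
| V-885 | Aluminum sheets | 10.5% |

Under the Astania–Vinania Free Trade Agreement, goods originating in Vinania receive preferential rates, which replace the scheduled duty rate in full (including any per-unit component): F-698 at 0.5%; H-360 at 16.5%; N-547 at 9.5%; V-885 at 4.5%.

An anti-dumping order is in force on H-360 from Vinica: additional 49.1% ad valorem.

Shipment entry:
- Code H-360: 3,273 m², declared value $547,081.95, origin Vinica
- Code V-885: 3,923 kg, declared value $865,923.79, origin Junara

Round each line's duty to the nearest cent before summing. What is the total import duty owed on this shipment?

$460,679.03

Line 1 (H-360, Vinica, 3,273 m², $547,081.95):
Base rate for H-360 is 17.5% + $1.65/m².
H-360 has an FTA preferential rate, but origin Vinica is not Vinania; base rate stands.
Additional duty on H-360 from Vinica: +49.1%. Applied ad valorem rate: 17.5% + 49.1% = 66.6%.
Duty = $547,081.95 × 66.6% + 3,273 × $1.65 = $369,757.03.
Line 2 (V-885, Junara, 3,923 kg, $865,923.79):
Base rate for V-885 is 10.5%.
V-885 has an FTA preferential rate, but origin Junara is not Vinania; base rate stands.
Duty = $865,923.79 × 10.5% = $90,922.00.
Total = $369,757.03 + $90,922.00 = $460,679.03.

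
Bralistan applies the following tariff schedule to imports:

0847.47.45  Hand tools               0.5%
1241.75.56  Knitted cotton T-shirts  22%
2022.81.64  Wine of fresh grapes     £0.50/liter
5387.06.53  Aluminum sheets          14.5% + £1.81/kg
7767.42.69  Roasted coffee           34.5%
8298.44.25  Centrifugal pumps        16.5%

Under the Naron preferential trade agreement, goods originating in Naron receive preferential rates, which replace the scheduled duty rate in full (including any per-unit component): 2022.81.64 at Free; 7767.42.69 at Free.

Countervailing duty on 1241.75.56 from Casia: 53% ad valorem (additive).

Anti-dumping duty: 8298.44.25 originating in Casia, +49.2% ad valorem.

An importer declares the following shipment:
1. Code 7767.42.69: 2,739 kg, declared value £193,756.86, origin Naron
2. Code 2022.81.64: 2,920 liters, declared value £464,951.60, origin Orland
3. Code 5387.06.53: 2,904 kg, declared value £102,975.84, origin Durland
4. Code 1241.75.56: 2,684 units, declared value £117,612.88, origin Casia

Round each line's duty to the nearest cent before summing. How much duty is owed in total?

£109,857.40

Line 1 (7767.42.69, Naron, 2,739 kg, £193,756.86):
Base rate for 7767.42.69 is 34.5%.
Origin Naron qualifies under the Bralistan–Naron agreement and 7767.42.69 is covered: preferential rate Free applies instead.
Duty = £193,756.86 × 0% = £0.00.
Line 2 (2022.81.64, Orland, 2,920 liters, £464,951.60):
Base rate for 2022.81.64 is £0.50/liter.
2022.81.64 has an FTA preferential rate, but origin Orland is not Naron; base rate stands.
Duty = 2,920 × £0.50 = £1,460.00.
Line 3 (5387.06.53, Durland, 2,904 kg, £102,975.84):
Base rate for 5387.06.53 is 14.5% + £1.81/kg.
Duty = £102,975.84 × 14.5% + 2,904 × £1.81 = £20,187.74.
Line 4 (1241.75.56, Casia, 2,684 units, £117,612.88):
Base rate for 1241.75.56 is 22%.
Additional duty on 1241.75.56 from Casia: +53%. Applied ad valorem rate: 22% + 53% = 75%.
Duty = £117,612.88 × 75% = £88,209.66.
Total = £0.00 + £1,460.00 + £20,187.74 + £88,209.66 = £109,857.40.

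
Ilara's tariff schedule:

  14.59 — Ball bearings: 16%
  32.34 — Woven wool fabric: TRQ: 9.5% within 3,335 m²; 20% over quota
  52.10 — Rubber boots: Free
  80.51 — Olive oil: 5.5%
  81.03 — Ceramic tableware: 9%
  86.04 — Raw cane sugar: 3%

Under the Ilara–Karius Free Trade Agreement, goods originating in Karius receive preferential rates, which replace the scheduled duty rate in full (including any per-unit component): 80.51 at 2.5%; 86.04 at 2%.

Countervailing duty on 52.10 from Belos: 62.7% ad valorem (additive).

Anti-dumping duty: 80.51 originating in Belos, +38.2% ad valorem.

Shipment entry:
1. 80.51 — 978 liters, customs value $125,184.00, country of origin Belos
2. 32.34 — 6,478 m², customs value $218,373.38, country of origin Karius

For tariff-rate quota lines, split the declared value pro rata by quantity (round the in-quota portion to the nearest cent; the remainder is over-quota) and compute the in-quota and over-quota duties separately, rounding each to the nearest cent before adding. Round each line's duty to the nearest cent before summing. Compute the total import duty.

Line 1 (80.51, Belos, 978 liters, $125,184.00):
Base rate for 80.51 is 5.5%.
80.51 has an FTA preferential rate, but origin Belos is not Karius; base rate stands.
Additional duty on 80.51 from Belos: +38.2%. Applied ad valorem rate: 5.5% + 38.2% = 43.7%.
Duty = $125,184.00 × 43.7% = $54,705.41.
Line 2 (32.34, Karius, 6,478 m², $218,373.38):
Code 32.34 is under a tariff-rate quota (threshold 3,335 m²). In-quota: 3,335 m² at 9.5%; over-quota: 3,143 m² at 20%.
Pro-rata value split: in-quota = $218,373.38 × 3,335/6,478 = $112,422.85; over-quota = $218,373.38 − $112,422.85 = $105,950.53.
In-quota duty = $112,422.85 × 9.5% = $10,680.17. Over-quota duty = $105,950.53 × 20% = $21,190.11.
Line duty = $10,680.17 + $21,190.11 = $31,870.28.
Total = $54,705.41 + $31,870.28 = $86,575.69.

$86,575.69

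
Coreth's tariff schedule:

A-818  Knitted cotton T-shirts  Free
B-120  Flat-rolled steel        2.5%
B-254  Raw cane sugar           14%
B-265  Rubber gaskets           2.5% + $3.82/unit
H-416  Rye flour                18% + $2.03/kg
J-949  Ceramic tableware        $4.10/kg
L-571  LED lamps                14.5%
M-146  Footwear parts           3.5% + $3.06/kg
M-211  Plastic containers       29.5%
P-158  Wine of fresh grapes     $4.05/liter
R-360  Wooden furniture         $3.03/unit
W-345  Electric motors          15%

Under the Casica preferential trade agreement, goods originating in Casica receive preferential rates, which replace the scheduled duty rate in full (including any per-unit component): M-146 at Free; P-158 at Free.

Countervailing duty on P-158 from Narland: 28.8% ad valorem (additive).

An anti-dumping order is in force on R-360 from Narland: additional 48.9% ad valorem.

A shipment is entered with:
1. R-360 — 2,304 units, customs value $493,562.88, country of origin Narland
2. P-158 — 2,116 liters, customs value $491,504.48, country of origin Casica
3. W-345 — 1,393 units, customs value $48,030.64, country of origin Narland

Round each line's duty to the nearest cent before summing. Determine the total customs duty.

$255,537.97

Line 1 (R-360, Narland, 2,304 units, $493,562.88):
Base rate for R-360 is $3.03/unit.
Additional duty on R-360 from Narland: +48.9% ad valorem. Applied ad valorem rate = 48.9%.
Duty = $493,562.88 × 48.9% + 2,304 × $3.03 = $248,333.37.
Line 2 (P-158, Casica, 2,116 liters, $491,504.48):
Base rate for P-158 is $4.05/liter.
Origin Casica qualifies under the Coreth–Casica agreement and P-158 is covered: preferential rate Free applies instead.
The additional-duty order on P-158 targets Narland, not Casica; it does not apply.
Duty = $491,504.48 × 0% = $0.00.
Line 3 (W-345, Narland, 1,393 units, $48,030.64):
Base rate for W-345 is 15%.
Duty = $48,030.64 × 15% = $7,204.60.
Total = $248,333.37 + $0.00 + $7,204.60 = $255,537.97.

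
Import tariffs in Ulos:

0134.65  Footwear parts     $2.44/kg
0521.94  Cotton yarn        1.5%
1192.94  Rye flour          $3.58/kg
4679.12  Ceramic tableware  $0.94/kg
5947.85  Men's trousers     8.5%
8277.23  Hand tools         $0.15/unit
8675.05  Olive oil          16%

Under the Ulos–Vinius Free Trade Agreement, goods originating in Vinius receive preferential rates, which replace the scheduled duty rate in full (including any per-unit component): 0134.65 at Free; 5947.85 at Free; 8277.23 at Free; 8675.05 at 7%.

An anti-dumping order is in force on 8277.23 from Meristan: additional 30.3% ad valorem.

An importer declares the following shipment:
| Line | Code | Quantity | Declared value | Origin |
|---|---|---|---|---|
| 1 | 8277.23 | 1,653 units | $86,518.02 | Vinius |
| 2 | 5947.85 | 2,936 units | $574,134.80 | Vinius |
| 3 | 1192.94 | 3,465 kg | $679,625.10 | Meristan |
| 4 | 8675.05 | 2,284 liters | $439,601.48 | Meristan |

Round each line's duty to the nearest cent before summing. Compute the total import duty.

$82,740.94

Line 1 (8277.23, Vinius, 1,653 units, $86,518.02):
Base rate for 8277.23 is $0.15/unit.
Origin Vinius qualifies under the Ulos–Vinius agreement and 8277.23 is covered: preferential rate Free applies instead.
The additional-duty order on 8277.23 targets Meristan, not Vinius; it does not apply.
Duty = $86,518.02 × 0% = $0.00.
Line 2 (5947.85, Vinius, 2,936 units, $574,134.80):
Base rate for 5947.85 is 8.5%.
Origin Vinius qualifies under the Ulos–Vinius agreement and 5947.85 is covered: preferential rate Free applies instead.
Duty = $574,134.80 × 0% = $0.00.
Line 3 (1192.94, Meristan, 3,465 kg, $679,625.10):
Base rate for 1192.94 is $3.58/kg.
Duty = 3,465 × $3.58 = $12,404.70.
Line 4 (8675.05, Meristan, 2,284 liters, $439,601.48):
Base rate for 8675.05 is 16%.
8675.05 has an FTA preferential rate, but origin Meristan is not Vinius; base rate stands.
Duty = $439,601.48 × 16% = $70,336.24.
Total = $0.00 + $0.00 + $12,404.70 + $70,336.24 = $82,740.94.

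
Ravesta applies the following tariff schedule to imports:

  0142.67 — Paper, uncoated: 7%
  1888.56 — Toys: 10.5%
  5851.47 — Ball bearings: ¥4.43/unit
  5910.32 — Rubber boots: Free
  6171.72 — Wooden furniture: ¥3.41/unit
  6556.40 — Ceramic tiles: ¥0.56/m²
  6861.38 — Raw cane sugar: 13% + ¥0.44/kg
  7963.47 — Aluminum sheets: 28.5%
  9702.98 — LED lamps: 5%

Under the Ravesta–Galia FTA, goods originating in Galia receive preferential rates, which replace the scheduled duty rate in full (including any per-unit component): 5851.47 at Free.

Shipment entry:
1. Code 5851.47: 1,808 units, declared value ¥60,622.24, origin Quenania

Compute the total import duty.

Line 1 (5851.47, Quenania, 1,808 units, ¥60,622.24):
Base rate for 5851.47 is ¥4.43/unit.
5851.47 has an FTA preferential rate, but origin Quenania is not Galia; base rate stands.
Duty = 1,808 × ¥4.43 = ¥8,009.44.

¥8,009.44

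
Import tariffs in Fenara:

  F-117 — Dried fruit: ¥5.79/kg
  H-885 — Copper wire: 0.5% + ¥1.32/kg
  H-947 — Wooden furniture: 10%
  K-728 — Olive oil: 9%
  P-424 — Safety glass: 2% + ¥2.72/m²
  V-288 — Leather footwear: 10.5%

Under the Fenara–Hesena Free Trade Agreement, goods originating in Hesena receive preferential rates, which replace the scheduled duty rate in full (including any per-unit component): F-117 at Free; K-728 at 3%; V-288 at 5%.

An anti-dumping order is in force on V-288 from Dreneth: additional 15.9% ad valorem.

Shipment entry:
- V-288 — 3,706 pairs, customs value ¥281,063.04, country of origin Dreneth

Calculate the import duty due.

Line 1 (V-288, Dreneth, 3,706 pairs, ¥281,063.04):
Base rate for V-288 is 10.5%.
V-288 has an FTA preferential rate, but origin Dreneth is not Hesena; base rate stands.
Additional duty on V-288 from Dreneth: +15.9%. Applied ad valorem rate: 10.5% + 15.9% = 26.4%.
Duty = ¥281,063.04 × 26.4% = ¥74,200.64.

¥74,200.64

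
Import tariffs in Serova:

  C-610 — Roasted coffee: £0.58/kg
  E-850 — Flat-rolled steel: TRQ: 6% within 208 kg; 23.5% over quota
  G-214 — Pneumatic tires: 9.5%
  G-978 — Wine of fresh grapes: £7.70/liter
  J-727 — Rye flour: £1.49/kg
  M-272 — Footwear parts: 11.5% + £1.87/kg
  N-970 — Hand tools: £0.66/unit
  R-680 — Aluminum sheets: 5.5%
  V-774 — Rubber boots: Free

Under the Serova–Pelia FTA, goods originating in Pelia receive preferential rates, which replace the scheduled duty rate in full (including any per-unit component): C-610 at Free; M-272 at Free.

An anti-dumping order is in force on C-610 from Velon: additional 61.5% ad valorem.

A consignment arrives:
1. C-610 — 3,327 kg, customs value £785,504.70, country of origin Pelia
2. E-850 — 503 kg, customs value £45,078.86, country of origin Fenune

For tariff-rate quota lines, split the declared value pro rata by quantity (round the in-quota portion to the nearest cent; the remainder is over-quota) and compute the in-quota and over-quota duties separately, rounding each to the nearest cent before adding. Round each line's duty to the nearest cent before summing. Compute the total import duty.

Line 1 (C-610, Pelia, 3,327 kg, £785,504.70):
Base rate for C-610 is £0.58/kg.
Origin Pelia qualifies under the Serova–Pelia agreement and C-610 is covered: preferential rate Free applies instead.
The additional-duty order on C-610 targets Velon, not Pelia; it does not apply.
Duty = £785,504.70 × 0% = £0.00.
Line 2 (E-850, Fenune, 503 kg, £45,078.86):
Code E-850 is under a tariff-rate quota (threshold 208 kg). In-quota: 208 kg at 6%; over-quota: 295 kg at 23.5%.
Pro-rata value split: in-quota = £45,078.86 × 208/503 = £18,640.96; over-quota = £45,078.86 − £18,640.96 = £26,437.90.
In-quota duty = £18,640.96 × 6% = £1,118.46. Over-quota duty = £26,437.90 × 23.5% = £6,212.91.
Line duty = £1,118.46 + £6,212.91 = £7,331.37.
Total = £0.00 + £7,331.37 = £7,331.37.

£7,331.37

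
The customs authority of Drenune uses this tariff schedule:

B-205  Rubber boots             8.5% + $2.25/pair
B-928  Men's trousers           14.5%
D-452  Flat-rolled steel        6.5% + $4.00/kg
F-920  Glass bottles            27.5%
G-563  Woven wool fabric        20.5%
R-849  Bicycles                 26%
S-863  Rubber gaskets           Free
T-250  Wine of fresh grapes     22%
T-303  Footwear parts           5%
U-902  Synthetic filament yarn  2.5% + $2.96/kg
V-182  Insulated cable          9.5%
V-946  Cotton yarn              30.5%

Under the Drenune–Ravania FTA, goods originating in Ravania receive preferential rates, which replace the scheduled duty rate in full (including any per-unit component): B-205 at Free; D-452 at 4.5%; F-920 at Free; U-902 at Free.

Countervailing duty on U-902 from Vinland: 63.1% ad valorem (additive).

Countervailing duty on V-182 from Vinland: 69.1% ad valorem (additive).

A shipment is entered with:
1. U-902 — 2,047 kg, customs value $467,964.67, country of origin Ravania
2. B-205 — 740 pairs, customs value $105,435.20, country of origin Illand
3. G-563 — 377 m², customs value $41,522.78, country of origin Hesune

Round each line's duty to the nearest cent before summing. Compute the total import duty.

$19,139.16

Line 1 (U-902, Ravania, 2,047 kg, $467,964.67):
Base rate for U-902 is 2.5% + $2.96/kg.
Origin Ravania qualifies under the Drenune–Ravania agreement and U-902 is covered: preferential rate Free applies instead.
The additional-duty order on U-902 targets Vinland, not Ravania; it does not apply.
Duty = $467,964.67 × 0% = $0.00.
Line 2 (B-205, Illand, 740 pairs, $105,435.20):
Base rate for B-205 is 8.5% + $2.25/pair.
B-205 has an FTA preferential rate, but origin Illand is not Ravania; base rate stands.
Duty = $105,435.20 × 8.5% + 740 × $2.25 = $10,626.99.
Line 3 (G-563, Hesune, 377 m², $41,522.78):
Base rate for G-563 is 20.5%.
Duty = $41,522.78 × 20.5% = $8,512.17.
Total = $0.00 + $10,626.99 + $8,512.17 = $19,139.16.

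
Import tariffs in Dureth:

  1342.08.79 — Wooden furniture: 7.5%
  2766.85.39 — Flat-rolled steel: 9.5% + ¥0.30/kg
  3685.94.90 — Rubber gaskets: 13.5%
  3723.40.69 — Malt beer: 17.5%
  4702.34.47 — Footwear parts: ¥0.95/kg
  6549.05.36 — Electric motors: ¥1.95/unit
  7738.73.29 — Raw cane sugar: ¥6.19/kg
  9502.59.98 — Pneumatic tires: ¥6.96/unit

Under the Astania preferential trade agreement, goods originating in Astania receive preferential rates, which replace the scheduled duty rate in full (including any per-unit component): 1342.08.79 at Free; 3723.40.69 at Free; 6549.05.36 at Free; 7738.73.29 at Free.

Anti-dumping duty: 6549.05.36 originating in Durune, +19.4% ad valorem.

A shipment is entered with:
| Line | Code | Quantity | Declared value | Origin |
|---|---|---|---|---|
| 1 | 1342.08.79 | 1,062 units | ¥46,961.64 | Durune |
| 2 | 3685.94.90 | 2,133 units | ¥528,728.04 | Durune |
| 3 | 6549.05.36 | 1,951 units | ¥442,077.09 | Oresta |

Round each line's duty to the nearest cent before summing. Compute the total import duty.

Line 1 (1342.08.79, Durune, 1,062 units, ¥46,961.64):
Base rate for 1342.08.79 is 7.5%.
1342.08.79 has an FTA preferential rate, but origin Durune is not Astania; base rate stands.
Duty = ¥46,961.64 × 7.5% = ¥3,522.12.
Line 2 (3685.94.90, Durune, 2,133 units, ¥528,728.04):
Base rate for 3685.94.90 is 13.5%.
Duty = ¥528,728.04 × 13.5% = ¥71,378.29.
Line 3 (6549.05.36, Oresta, 1,951 units, ¥442,077.09):
Base rate for 6549.05.36 is ¥1.95/unit.
6549.05.36 has an FTA preferential rate, but origin Oresta is not Astania; base rate stands.
The additional-duty order on 6549.05.36 targets Durune, not Oresta; it does not apply.
Duty = 1,951 × ¥1.95 = ¥3,804.45.
Total = ¥3,522.12 + ¥71,378.29 + ¥3,804.45 = ¥78,704.86.

¥78,704.86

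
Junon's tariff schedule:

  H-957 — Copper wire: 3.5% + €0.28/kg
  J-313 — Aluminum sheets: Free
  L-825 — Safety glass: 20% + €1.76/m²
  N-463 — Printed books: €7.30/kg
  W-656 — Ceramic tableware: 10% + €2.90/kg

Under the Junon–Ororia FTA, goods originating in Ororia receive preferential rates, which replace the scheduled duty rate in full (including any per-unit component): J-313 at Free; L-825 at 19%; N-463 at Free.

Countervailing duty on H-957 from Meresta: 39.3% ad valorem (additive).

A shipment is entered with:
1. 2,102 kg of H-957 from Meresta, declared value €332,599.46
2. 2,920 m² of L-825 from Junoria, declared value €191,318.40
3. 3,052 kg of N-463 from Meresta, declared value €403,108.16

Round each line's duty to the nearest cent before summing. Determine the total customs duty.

€208,623.61

Line 1 (H-957, Meresta, 2,102 kg, €332,599.46):
Base rate for H-957 is 3.5% + €0.28/kg.
Additional duty on H-957 from Meresta: +39.3%. Applied ad valorem rate: 3.5% + 39.3% = 42.8%.
Duty = €332,599.46 × 42.8% + 2,102 × €0.28 = €142,941.13.
Line 2 (L-825, Junoria, 2,920 m², €191,318.40):
Base rate for L-825 is 20% + €1.76/m².
L-825 has an FTA preferential rate, but origin Junoria is not Ororia; base rate stands.
Duty = €191,318.40 × 20% + 2,920 × €1.76 = €43,402.88.
Line 3 (N-463, Meresta, 3,052 kg, €403,108.16):
Base rate for N-463 is €7.30/kg.
N-463 has an FTA preferential rate, but origin Meresta is not Ororia; base rate stands.
Duty = 3,052 × €7.30 = €22,279.60.
Total = €142,941.13 + €43,402.88 + €22,279.60 = €208,623.61.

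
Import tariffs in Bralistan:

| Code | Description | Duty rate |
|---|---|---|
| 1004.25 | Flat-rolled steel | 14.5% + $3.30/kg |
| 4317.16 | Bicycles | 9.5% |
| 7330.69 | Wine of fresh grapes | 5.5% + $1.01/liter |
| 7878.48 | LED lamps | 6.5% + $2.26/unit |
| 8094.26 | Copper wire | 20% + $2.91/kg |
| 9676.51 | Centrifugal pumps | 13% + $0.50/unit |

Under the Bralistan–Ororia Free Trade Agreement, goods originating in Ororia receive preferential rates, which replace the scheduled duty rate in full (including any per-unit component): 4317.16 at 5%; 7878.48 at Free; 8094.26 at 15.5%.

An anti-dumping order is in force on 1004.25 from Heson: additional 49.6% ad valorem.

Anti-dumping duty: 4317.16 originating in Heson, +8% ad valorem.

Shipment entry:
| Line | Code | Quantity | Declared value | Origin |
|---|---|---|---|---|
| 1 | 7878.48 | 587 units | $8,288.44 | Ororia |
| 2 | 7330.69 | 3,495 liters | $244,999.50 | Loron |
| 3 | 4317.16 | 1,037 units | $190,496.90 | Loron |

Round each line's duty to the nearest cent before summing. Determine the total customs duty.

$35,102.13

Line 1 (7878.48, Ororia, 587 units, $8,288.44):
Base rate for 7878.48 is 6.5% + $2.26/unit.
Origin Ororia qualifies under the Bralistan–Ororia agreement and 7878.48 is covered: preferential rate Free applies instead.
Duty = $8,288.44 × 0% = $0.00.
Line 2 (7330.69, Loron, 3,495 liters, $244,999.50):
Base rate for 7330.69 is 5.5% + $1.01/liter.
Duty = $244,999.50 × 5.5% + 3,495 × $1.01 = $17,004.92.
Line 3 (4317.16, Loron, 1,037 units, $190,496.90):
Base rate for 4317.16 is 9.5%.
4317.16 has an FTA preferential rate, but origin Loron is not Ororia; base rate stands.
The additional-duty order on 4317.16 targets Heson, not Loron; it does not apply.
Duty = $190,496.90 × 9.5% = $18,097.21.
Total = $0.00 + $17,004.92 + $18,097.21 = $35,102.13.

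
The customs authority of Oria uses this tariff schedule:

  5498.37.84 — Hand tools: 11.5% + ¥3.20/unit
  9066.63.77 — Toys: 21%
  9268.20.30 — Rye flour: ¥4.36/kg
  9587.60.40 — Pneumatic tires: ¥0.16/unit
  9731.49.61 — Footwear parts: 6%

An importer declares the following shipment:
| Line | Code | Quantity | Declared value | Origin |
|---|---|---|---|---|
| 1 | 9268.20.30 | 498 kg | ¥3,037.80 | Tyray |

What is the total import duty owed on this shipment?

¥2,171.28

Line 1 (9268.20.30, Tyray, 498 kg, ¥3,037.80):
Base rate for 9268.20.30 is ¥4.36/kg.
Duty = 498 × ¥4.36 = ¥2,171.28.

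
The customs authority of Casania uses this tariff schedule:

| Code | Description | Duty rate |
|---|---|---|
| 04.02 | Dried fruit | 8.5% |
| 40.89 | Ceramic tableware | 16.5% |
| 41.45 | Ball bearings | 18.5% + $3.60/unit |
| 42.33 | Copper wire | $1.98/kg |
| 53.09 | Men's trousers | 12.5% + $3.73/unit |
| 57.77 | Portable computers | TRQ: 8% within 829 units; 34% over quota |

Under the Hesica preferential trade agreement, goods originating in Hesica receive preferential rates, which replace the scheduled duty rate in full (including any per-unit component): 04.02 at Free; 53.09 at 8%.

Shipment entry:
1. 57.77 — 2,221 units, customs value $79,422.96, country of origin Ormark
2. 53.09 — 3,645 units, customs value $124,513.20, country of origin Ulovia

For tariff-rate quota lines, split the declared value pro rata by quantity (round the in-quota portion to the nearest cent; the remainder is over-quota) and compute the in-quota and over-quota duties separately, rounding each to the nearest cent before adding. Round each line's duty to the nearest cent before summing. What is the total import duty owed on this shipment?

Line 1 (57.77, Ormark, 2,221 units, $79,422.96):
Code 57.77 is under a tariff-rate quota (threshold 829 units). In-quota: 829 units at 8%; over-quota: 1,392 units at 34%.
Pro-rata value split: in-quota = $79,422.96 × 829/2,221 = $29,645.04; over-quota = $79,422.96 − $29,645.04 = $49,777.92.
In-quota duty = $29,645.04 × 8% = $2,371.60. Over-quota duty = $49,777.92 × 34% = $16,924.49.
Line duty = $2,371.60 + $16,924.49 = $19,296.09.
Line 2 (53.09, Ulovia, 3,645 units, $124,513.20):
Base rate for 53.09 is 12.5% + $3.73/unit.
53.09 has an FTA preferential rate, but origin Ulovia is not Hesica; base rate stands.
Duty = $124,513.20 × 12.5% + 3,645 × $3.73 = $29,160.00.
Total = $19,296.09 + $29,160.00 = $48,456.09.

$48,456.09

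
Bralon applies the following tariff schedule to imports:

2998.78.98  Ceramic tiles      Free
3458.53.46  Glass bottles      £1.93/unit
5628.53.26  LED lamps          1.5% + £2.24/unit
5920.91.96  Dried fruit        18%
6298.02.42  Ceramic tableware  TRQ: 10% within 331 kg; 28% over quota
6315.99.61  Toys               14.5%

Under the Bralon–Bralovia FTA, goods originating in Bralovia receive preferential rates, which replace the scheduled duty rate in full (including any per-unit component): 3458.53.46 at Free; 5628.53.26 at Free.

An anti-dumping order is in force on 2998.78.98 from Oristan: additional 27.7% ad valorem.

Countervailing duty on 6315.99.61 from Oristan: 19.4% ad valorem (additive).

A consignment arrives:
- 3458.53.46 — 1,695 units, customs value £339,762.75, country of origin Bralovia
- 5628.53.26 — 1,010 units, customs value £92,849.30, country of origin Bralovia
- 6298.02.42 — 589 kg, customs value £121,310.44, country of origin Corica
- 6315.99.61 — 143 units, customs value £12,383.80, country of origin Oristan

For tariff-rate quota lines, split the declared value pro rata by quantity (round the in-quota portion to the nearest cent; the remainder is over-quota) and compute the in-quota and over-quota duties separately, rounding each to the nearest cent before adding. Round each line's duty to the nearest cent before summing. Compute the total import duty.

Line 1 (3458.53.46, Bralovia, 1,695 units, £339,762.75):
Base rate for 3458.53.46 is £1.93/unit.
Origin Bralovia qualifies under the Bralon–Bralovia agreement and 3458.53.46 is covered: preferential rate Free applies instead.
Duty = £339,762.75 × 0% = £0.00.
Line 2 (5628.53.26, Bralovia, 1,010 units, £92,849.30):
Base rate for 5628.53.26 is 1.5% + £2.24/unit.
Origin Bralovia qualifies under the Bralon–Bralovia agreement and 5628.53.26 is covered: preferential rate Free applies instead.
Duty = £92,849.30 × 0% = £0.00.
Line 3 (6298.02.42, Corica, 589 kg, £121,310.44):
Code 6298.02.42 is under a tariff-rate quota (threshold 331 kg). In-quota: 331 kg at 10%; over-quota: 258 kg at 28%.
Pro-rata value split: in-quota = £121,310.44 × 331/589 = £68,172.76; over-quota = £121,310.44 − £68,172.76 = £53,137.68.
In-quota duty = £68,172.76 × 10% = £6,817.28. Over-quota duty = £53,137.68 × 28% = £14,878.55.
Line duty = £6,817.28 + £14,878.55 = £21,695.83.
Line 4 (6315.99.61, Oristan, 143 units, £12,383.80):
Base rate for 6315.99.61 is 14.5%.
Additional duty on 6315.99.61 from Oristan: +19.4%. Applied ad valorem rate: 14.5% + 19.4% = 33.9%.
Duty = £12,383.80 × 33.9% = £4,198.11.
Total = £0.00 + £0.00 + £21,695.83 + £4,198.11 = £25,893.94.

£25,893.94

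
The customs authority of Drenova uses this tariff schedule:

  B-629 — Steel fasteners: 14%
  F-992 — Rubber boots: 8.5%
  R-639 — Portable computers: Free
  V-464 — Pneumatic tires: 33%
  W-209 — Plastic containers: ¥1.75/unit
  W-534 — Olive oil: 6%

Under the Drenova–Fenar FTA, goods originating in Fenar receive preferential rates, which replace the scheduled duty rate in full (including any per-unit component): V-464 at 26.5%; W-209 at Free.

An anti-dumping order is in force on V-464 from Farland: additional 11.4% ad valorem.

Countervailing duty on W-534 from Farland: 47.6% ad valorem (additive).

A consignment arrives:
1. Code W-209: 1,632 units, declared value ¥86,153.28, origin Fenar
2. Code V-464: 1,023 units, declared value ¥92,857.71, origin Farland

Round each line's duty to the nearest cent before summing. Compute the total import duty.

Line 1 (W-209, Fenar, 1,632 units, ¥86,153.28):
Base rate for W-209 is ¥1.75/unit.
Origin Fenar qualifies under the Drenova–Fenar agreement and W-209 is covered: preferential rate Free applies instead.
Duty = ¥86,153.28 × 0% = ¥0.00.
Line 2 (V-464, Farland, 1,023 units, ¥92,857.71):
Base rate for V-464 is 33%.
V-464 has an FTA preferential rate, but origin Farland is not Fenar; base rate stands.
Additional duty on V-464 from Farland: +11.4%. Applied ad valorem rate: 33% + 11.4% = 44.4%.
Duty = ¥92,857.71 × 44.4% = ¥41,228.82.
Total = ¥0.00 + ¥41,228.82 = ¥41,228.82.

¥41,228.82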